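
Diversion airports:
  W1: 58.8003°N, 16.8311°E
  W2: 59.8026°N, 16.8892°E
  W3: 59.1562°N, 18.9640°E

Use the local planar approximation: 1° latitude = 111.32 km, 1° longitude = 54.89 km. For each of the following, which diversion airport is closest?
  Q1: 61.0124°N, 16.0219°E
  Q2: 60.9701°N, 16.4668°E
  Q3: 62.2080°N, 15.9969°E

Q1→W2; Q2→W2; Q3→W2

Q1 at 61.0124°N, 16.0219°E:
  W1: 250.2247 km
  W2: 142.8414 km
  W3: 262.2527 km
  → nearest: W2 (142.8414 km)
Q2 at 60.9701°N, 16.4668°E:
  W1: 242.3684 km
  W2: 132.0180 km
  W3: 244.0524 km
  → nearest: W2 (132.0180 km)
Q3 at 62.2080°N, 15.9969°E:
  W1: 382.0987 km
  W2: 272.2117 km
  W3: 376.7476 km
  → nearest: W2 (272.2117 km)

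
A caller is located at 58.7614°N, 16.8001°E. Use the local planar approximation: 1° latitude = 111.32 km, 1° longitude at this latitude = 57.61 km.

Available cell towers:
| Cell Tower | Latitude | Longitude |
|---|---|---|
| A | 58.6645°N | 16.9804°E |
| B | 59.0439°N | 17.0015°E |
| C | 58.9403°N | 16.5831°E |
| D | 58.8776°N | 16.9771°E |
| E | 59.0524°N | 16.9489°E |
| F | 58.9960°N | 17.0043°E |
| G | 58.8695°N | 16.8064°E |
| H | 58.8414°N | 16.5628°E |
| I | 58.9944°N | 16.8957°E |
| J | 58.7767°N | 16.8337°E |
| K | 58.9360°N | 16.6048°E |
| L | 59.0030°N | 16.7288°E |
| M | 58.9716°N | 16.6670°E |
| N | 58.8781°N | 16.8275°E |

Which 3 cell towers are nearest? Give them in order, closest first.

J, G, N

Distances from 58.7614°N, 16.8001°E:
A: 14.9749 km
B: 33.5200 km
C: 23.5138 km
D: 16.4713 km
E: 33.5092 km
F: 28.6430 km
G: 12.0392 km
H: 16.3157 km
I: 26.5158 km
J: 2.5783 km
K: 22.4581 km
L: 27.2068 km
M: 24.6238 km
N: 13.0866 km
Sorted: J (2.5783 km) < G (12.0392 km) < N (13.0866 km) < A (14.9749 km) < H (16.3157 km) < …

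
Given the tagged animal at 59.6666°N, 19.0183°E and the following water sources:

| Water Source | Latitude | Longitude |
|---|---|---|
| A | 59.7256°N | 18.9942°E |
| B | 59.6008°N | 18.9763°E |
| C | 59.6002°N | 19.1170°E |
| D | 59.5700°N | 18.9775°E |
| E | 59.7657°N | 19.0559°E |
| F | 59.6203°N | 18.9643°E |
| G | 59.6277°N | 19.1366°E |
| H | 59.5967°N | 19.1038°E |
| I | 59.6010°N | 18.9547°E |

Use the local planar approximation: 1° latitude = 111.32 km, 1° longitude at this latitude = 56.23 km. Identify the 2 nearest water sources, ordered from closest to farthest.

F, A

Distances from 59.6666°N, 19.0183°E:
A: 6.7062 km
B: 7.6962 km
C: 9.2433 km
D: 10.9955 km
E: 11.2326 km
F: 5.9820 km
G: 7.9373 km
H: 9.1467 km
I: 8.1313 km
Sorted: F (5.9820 km) < A (6.7062 km) < B (7.6962 km) < G (7.9373 km) < …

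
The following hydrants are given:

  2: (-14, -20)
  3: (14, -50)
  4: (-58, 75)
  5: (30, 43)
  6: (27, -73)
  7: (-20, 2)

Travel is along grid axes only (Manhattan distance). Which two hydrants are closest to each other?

2 and 7

Pairwise distances:
2–7: |-6| + |22| = 6 + 22 = 28
3–6: |13| + |-23| = 13 + 23 = 36
2–3: |28| + |-30| = 28 + 30 = 58
3–7: |-34| + |52| = 34 + 52 = 86
5–7: |-50| + |-41| = 50 + 41 = 91
2–6: |41| + |-53| = 41 + 53 = 94
2–5: |44| + |63| = 44 + 63 = 107
3–5: |16| + |93| = 16 + 93 = 109
4–7: |38| + |-73| = 38 + 73 = 111
5–6: |-3| + |-116| = 3 + 116 = 119
4–5: |88| + |-32| = 88 + 32 = 120
6–7: |-47| + |75| = 47 + 75 = 122
2–4: |-44| + |95| = 44 + 95 = 139
3–4: |-72| + |125| = 72 + 125 = 197
4–6: |85| + |-148| = 85 + 148 = 233
Closest pair: 2–7 at 28.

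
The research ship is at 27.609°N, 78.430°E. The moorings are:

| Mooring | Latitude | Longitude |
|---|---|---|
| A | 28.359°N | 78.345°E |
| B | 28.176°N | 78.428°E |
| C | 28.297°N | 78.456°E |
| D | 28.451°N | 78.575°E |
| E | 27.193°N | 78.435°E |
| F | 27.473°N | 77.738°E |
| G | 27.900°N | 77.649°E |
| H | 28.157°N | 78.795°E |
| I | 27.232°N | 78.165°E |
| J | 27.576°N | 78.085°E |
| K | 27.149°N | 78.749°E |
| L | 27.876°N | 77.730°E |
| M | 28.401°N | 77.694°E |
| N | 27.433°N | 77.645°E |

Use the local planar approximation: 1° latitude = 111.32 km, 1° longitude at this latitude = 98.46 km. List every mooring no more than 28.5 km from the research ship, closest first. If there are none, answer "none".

Distances from 27.609°N, 78.430°E:
A: √((0.750·111.32)² + (-0.085·98.46)²) = √(6970.58010 + 70.04183) = 83.908 km
B: √((0.567·111.32)² + (-0.002·98.46)²) = √(3983.93747 + 0.03878) = 63.119 km
C: √((0.688·111.32)² + (0.026·98.46)²) = √(5865.74625 + 6.55340) = 76.631 km
D: √((0.842·111.32)² + (0.145·98.46)²) = √(8785.58284 + 203.82416) = 94.812 km
E: √((-0.416·111.32)² + (0.005·98.46)²) = √(2144.53460 + 0.24236) = 46.312 km
F: √((-0.136·111.32)² + (-0.692·98.46)²) = √(229.20507 + 4642.28556) = 69.796 km
G: √((0.291·111.32)² + (-0.781·98.46)²) = √(1049.37901 + 5913.18860) = 83.442 km
H: √((0.548·111.32)² + (0.365·98.46)²) = √(3721.40993 + 1291.53266) = 70.802 km
I: √((-0.377·111.32)² + (-0.265·98.46)²) = √(1761.28281 + 680.78725) = 49.417 km
J: √((-0.033·111.32)² + (-0.345·98.46)²) = √(13.49504 + 1153.87258) = 34.167 km
K: √((-0.460·111.32)² + (0.319·98.46)²) = √(2622.17733 + 986.50895) = 60.072 km
L: √((0.267·111.32)² + (-0.700·98.46)²) = √(883.42344 + 4750.24208) = 75.058 km
M: √((0.792·111.32)² + (-0.736·98.46)²) = √(7773.14481 + 5251.40232) = 114.125 km
N: √((-0.176·111.32)² + (-0.785·98.46)²) = √(383.85900 + 5973.91414) = 79.736 km
Threshold 28.5 km: none within range.

none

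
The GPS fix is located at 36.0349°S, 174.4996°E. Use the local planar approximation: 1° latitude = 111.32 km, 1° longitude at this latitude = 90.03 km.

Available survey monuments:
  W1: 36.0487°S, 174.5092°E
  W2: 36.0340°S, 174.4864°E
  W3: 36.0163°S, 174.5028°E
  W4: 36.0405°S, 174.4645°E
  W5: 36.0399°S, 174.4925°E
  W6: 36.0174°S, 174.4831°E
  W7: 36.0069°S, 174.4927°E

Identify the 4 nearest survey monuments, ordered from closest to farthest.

W5, W2, W1, W3

Distances from 36.0349°S, 174.4996°E:
W1: 1.7627 km
W2: 1.1926 km
W3: 2.0905 km
W4: 3.2210 km
W5: 0.8476 km
W6: 2.4499 km
W7: 3.1783 km
Sorted: W5 (0.8476 km) < W2 (1.1926 km) < W1 (1.7627 km) < W3 (2.0905 km) < W6 (2.4499 km) < W7 (3.1783 km) < …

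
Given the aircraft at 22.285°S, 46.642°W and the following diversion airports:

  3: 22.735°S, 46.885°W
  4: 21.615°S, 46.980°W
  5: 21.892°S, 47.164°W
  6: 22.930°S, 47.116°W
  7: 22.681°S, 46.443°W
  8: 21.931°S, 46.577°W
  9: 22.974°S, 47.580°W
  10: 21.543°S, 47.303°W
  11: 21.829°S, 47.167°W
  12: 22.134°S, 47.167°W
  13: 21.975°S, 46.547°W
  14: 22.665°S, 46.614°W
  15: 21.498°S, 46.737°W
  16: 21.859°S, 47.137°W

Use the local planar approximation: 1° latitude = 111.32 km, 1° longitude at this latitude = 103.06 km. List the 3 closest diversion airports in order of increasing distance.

Distances from 22.285°S, 46.642°W:
3: 56.005 km
4: 82.318 km
5: 69.341 km
6: 86.844 km
7: 48.620 km
8: 39.973 km
9: 123.402 km
10: 107.067 km
11: 74.191 km
12: 56.657 km
13: 35.871 km
14: 42.400 km
15: 88.154 km
16: 69.652 km
Sorted: 13 (35.871 km) < 8 (39.973 km) < 14 (42.400 km) < 7 (48.620 km) < 3 (56.005 km) < …

13, 8, 14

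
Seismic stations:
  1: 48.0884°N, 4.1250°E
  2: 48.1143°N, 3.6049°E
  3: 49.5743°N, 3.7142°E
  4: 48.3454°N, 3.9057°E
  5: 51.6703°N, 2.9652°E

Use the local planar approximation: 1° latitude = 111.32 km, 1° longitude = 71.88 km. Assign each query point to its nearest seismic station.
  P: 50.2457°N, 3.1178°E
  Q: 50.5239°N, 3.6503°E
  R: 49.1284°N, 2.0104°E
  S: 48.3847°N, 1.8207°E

P at 50.2457°N, 3.1178°E:
  1: √((-2.1573·111.32)² + (1.0072·71.88)²) = √(57672.327971 + 5241.403219) = 250.8261 km
  2: √((-2.1314·111.32)² + (0.4871·71.88)²) = √(56295.841880 + 1225.892523) = 239.8369 km
  3: √((-0.6714·111.32)² + (0.5964·71.88)²) = √(5586.104671 + 1837.771052) = 86.1619 km
  4: √((-1.9003·111.32)² + (0.7879·71.88)²) = √(44749.762222 + 3207.438500) = 218.9913 km
  5: √((1.4246·111.32)² + (-0.1526·71.88)²) = √(25149.669101 + 120.316504) = 158.9654 km
  → nearest: 3 (86.1619 km)
Q at 50.5239°N, 3.6503°E:
  1: √((-2.4355·111.32)² + (0.4747·71.88)²) = √(73505.978486 + 1164.272395) = 273.2586 km
  2: √((-2.4096·111.32)² + (-0.0454·71.88)²) = √(71950.912206 + 10.649466) = 268.2565 km
  3: √((-0.9496·111.32)² + (0.0639·71.88)²) = √(11174.492471 + 21.096862) = 105.8092 km
  4: √((-2.1785·111.32)² + (0.2554·71.88)²) = √(58811.400813 + 337.021745) = 243.2045 km
  5: √((1.1464·111.32)² + (-0.6851·71.88)²) = √(16286.161987 + 2425.068843) = 136.7890 km
  → nearest: 3 (105.8092 km)
R at 49.1284°N, 2.0104°E:
  1: √((-1.0400·111.32)² + (2.1146·71.88)²) = √(13403.341220 + 23103.224199) = 191.0669 km
  2: √((-1.0141·111.32)² + (1.5945·71.88)²) = √(12744.064498 + 13136.061832) = 160.8730 km
  3: √((0.4459·111.32)² + (1.7038·71.88)²) = √(2463.890142 + 14998.691232) = 132.1461 km
  4: √((-0.7830·111.32)² + (1.8953·71.88)²) = √(7597.486192 + 18559.747441) = 161.7320 km
  5: √((2.5419·111.32)² + (0.9548·71.88)²) = √(80068.799602 + 4710.217455) = 291.1684 km
  → nearest: 3 (132.1461 km)
S at 48.3847°N, 1.8207°E:
  1: √((-0.2963·111.32)² + (2.3043·71.88)²) = √(1087.951908 + 27434.318515) = 168.8854 km
  2: √((-0.2704·111.32)² + (1.7842·71.88)²) = √(906.065866 + 16447.625427) = 131.7334 km
  3: √((1.1896·111.32)² + (1.8935·71.88)²) = √(17536.717516 + 18524.511139) = 189.8979 km
  4: √((-0.0393·111.32)² + (2.0850·71.88)²) = √(19.139540 + 22460.956952) = 149.9336 km
  5: √((3.2856·111.32)² + (1.1445·71.88)²) = √(133775.251157 + 6767.803348) = 374.8907 km
  → nearest: 2 (131.7334 km)

P→3; Q→3; R→3; S→2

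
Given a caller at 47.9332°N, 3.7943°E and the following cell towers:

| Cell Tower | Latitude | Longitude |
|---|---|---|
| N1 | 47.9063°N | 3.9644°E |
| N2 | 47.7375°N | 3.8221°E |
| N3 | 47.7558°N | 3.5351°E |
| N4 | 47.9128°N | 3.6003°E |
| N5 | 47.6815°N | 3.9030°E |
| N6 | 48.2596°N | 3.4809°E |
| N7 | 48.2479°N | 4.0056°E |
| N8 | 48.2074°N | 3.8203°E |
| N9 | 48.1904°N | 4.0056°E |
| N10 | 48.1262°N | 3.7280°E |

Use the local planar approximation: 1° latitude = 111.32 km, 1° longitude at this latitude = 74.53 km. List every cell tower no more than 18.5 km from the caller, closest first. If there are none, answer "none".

N1, N4

Distances from 47.9332°N, 3.7943°E:
N1: 13.0264 km
N2: 21.8836 km
N3: 27.6258 km
N4: 14.6361 km
N5: 29.1669 km
N6: 43.1949 km
N7: 38.4093 km
N8: 30.5854 km
N9: 32.6767 km
N10: 22.0457 km
Threshold 18.5 km: N1 (13.0264 km), N4 (14.6361 km) are within range.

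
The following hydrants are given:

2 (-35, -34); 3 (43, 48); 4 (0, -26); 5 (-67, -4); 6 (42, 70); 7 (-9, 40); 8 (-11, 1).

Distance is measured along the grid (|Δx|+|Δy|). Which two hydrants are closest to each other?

Pairwise distances:
3–6: 23
4–8: 38
7–8: 41
2–4: 43
2–8: 59
3–7: 60
5–8: 61
2–5: 62
4–7: 75
6–7: 81
4–5: 89
2–7: 100
3–8: 101
5–7: 102
3–4: 117
6–8: 122
4–6: 138
2–3: 160
3–5: 162
2–6: 181
5–6: 183
Closest pair: 3–6 at 23.

3 and 6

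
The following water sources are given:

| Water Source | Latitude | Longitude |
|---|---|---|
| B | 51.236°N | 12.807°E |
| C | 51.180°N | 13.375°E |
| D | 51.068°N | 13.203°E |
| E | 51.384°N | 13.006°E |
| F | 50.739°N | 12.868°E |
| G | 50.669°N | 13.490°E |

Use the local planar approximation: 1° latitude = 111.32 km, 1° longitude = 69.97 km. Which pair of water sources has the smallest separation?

Pairwise distances:
C–D: 17.329 km
B–E: 21.571 km
B–D: 33.429 km
C–E: 34.385 km
D–E: 37.781 km
B–C: 40.229 km
D–F: 43.483 km
F–G: 44.213 km
D–G: 48.745 km
B–F: 55.490 km
C–G: 57.451 km
C–F: 60.568 km
E–F: 72.448 km
B–G: 79.169 km
E–G: 86.499 km
Closest pair: C–D at 17.329 km.

C and D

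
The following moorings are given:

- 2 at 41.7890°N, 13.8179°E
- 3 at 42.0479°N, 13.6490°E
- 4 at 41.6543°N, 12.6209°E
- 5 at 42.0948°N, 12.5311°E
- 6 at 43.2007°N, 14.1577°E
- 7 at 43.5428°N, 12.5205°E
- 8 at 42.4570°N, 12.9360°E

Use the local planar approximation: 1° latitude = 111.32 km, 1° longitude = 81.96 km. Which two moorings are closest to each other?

2 and 3

Pairwise distances:
2–3: 31.9729 km
2–4: 99.2454 km
2–5: 110.8239 km
2–6: 159.5991 km
2–7: 222.3129 km
2–8: 103.7022 km
3–4: 94.9740 km
3–5: 91.7717 km
3–6: 134.9327 km
3–7: 190.3885 km
3–8: 74.0873 km
4–5: 49.5857 km
4–6: 213.3048 km
4–7: 210.3888 km
4–8: 93.0137 km
5–6: 181.4634 km
5–7: 161.1937 km
5–8: 52.2206 km
6–7: 139.4843 km
6–8: 129.9234 km
7–8: 125.5769 km
Closest pair: 2–3 at 31.9729 km.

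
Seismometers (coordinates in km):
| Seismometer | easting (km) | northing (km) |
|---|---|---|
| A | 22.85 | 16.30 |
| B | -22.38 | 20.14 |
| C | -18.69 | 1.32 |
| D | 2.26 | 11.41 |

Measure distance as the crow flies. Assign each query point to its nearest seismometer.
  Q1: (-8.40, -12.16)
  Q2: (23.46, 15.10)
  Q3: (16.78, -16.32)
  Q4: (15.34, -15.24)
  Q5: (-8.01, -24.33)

Q1→C; Q2→A; Q3→D; Q4→D; Q5→C

Q1 at (-8.40, -12.16):
  A: 42.27 km
  B: 35.20 km
  C: 16.96 km
  D: 25.87 km
  → nearest: C (16.96 km)
Q2 at (23.46, 15.10):
  A: 1.35 km
  B: 46.12 km
  C: 44.35 km
  D: 21.52 km
  → nearest: A (1.35 km)
Q3 at (16.78, -16.32):
  A: 33.18 km
  B: 53.51 km
  C: 39.61 km
  D: 31.30 km
  → nearest: D (31.30 km)
Q4 at (15.34, -15.24):
  A: 32.42 km
  B: 51.72 km
  C: 37.85 km
  D: 29.69 km
  → nearest: D (29.69 km)
Q5 at (-8.01, -24.33):
  A: 51.02 km
  B: 46.73 km
  C: 27.78 km
  D: 37.19 km
  → nearest: C (27.78 km)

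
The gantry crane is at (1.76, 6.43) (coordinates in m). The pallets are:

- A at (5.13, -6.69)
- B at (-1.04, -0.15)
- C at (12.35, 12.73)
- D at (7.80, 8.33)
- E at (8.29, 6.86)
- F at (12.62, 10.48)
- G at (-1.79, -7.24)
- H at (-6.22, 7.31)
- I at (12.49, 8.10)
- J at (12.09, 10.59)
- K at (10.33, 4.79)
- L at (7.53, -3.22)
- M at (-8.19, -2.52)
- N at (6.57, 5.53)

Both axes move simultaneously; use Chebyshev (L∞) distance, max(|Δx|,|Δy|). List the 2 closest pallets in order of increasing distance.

Distances from (1.76, 6.43):
A: 13.12 m
B: 6.58 m
C: 10.59 m
D: 6.04 m
E: 6.53 m
F: 10.86 m
G: 13.67 m
H: 7.98 m
I: 10.73 m
J: 10.33 m
K: 8.57 m
L: 9.65 m
M: 9.95 m
N: 4.81 m
Sorted: N (4.81 m) < D (6.04 m) < E (6.53 m) < B (6.58 m) < …

N, D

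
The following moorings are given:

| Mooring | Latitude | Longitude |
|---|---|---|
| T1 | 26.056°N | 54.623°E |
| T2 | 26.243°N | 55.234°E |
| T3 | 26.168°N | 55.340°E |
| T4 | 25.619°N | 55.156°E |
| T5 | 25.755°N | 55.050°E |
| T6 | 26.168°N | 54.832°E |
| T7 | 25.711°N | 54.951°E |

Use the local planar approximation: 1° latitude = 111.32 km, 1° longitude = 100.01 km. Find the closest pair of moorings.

Pairwise distances:
T1–T2: √((0.187·111.32)² + (0.611·100.01)²) = √(433.34083 + 3733.95668) = 64.555 km
T1–T3: √((0.112·111.32)² + (0.717·100.01)²) = √(155.44703 + 5141.91823) = 72.783 km
T1–T4: √((-0.437·111.32)² + (0.533·100.01)²) = √(2366.51504 + 2841.45821) = 72.166 km
T1–T5: √((-0.301·111.32)² + (0.427·100.01)²) = √(1122.74049 + 1823.65468) = 54.281 km
T1–T6: √((0.112·111.32)² + (0.209·100.01)²) = √(155.44703 + 436.89737) = 24.338 km
T1–T7: √((-0.345·111.32)² + (0.328·100.01)²) = √(1474.97475 + 1076.05518) = 50.508 km
T2–T3: √((-0.075·111.32)² + (0.106·100.01)²) = √(69.70580 + 112.38247) = 13.494 km
T2–T4: √((-0.624·111.32)² + (-0.078·100.01)²) = √(4825.20284 + 60.85217) = 69.900 km
T2–T5: √((-0.488·111.32)² + (-0.184·100.01)²) = √(2951.11436 + 338.62772) = 57.356 km
T2–T6: √((-0.075·111.32)² + (-0.402·100.01)²) = √(69.70580 + 1616.36322) = 41.062 km
T2–T7: √((-0.532·111.32)² + (-0.283·100.01)²) = √(3507.27371 + 801.05019) = 65.638 km
T3–T4: √((-0.549·111.32)² + (-0.184·100.01)²) = √(3735.00411 + 338.62772) = 63.825 km
T3–T5: √((-0.413·111.32)² + (-0.290·100.01)²) = √(2113.71534 + 841.16821) = 54.359 km
T3–T6: √((0.000·111.32)² + (-0.508·100.01)²) = √(0.00000 + 2581.15615) = 50.805 km
T3–T7: √((-0.457·111.32)² + (-0.389·100.01)²) = √(2588.08655 + 1513.51266) = 64.044 km
T4–T5: √((0.136·111.32)² + (-0.106·100.01)²) = √(229.20507 + 112.38247) = 18.482 km
T4–T6: √((0.549·111.32)² + (-0.324·100.01)²) = √(3735.00411 + 1049.96996) = 69.174 km
T4–T7: √((0.092·111.32)² + (-0.205·100.01)²) = √(104.88709 + 420.33405) = 22.918 km
T5–T6: √((0.413·111.32)² + (-0.218·100.01)²) = √(2113.71534 + 475.33505) = 50.883 km
T5–T7: √((-0.044·111.32)² + (-0.099·100.01)²) = √(23.99119 + 98.02960) = 11.046 km
T6–T7: √((-0.457·111.32)² + (0.119·100.01)²) = √(2588.08655 + 141.63832) = 52.247 km
Closest pair: T5–T7 at 11.046 km.

T5 and T7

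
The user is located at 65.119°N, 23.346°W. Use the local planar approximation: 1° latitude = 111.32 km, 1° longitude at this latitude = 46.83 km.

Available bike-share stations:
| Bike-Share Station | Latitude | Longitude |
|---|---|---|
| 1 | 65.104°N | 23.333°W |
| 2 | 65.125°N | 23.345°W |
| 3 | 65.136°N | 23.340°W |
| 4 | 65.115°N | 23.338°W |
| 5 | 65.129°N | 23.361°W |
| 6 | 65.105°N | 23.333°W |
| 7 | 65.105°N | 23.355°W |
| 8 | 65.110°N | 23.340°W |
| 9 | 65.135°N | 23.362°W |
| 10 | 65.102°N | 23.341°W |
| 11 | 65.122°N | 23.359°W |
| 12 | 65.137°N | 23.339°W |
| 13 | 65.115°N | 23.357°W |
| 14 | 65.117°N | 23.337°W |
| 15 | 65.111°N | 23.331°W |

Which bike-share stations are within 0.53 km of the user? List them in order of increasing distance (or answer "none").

14

Distances from 65.119°N, 23.346°W:
1: √((-0.015·111.32)² + (0.013·46.83)²) = √(2.78823 + 0.37063) = 1.777 km
2: √((0.006·111.32)² + (0.001·46.83)²) = √(0.44612 + 0.00219) = 0.670 km
3: √((0.017·111.32)² + (0.006·46.83)²) = √(3.58133 + 0.07895) = 1.913 km
4: √((-0.004·111.32)² + (0.008·46.83)²) = √(0.19827 + 0.14036) = 0.582 km
5: √((0.010·111.32)² + (-0.015·46.83)²) = √(1.23921 + 0.49344) = 1.316 km
6: √((-0.014·111.32)² + (0.013·46.83)²) = √(2.42886 + 0.37063) = 1.673 km
7: √((-0.014·111.32)² + (-0.009·46.83)²) = √(2.42886 + 0.17764) = 1.614 km
8: √((-0.009·111.32)² + (0.006·46.83)²) = √(1.00376 + 0.07895) = 1.041 km
9: √((0.016·111.32)² + (-0.016·46.83)²) = √(3.17239 + 0.56142) = 1.932 km
10: √((-0.017·111.32)² + (0.005·46.83)²) = √(3.58133 + 0.05483) = 1.907 km
11: √((0.003·111.32)² + (-0.013·46.83)²) = √(0.11153 + 0.37063) = 0.694 km
12: √((0.018·111.32)² + (0.007·46.83)²) = √(4.01505 + 0.10746) = 2.030 km
13: √((-0.004·111.32)² + (-0.011·46.83)²) = √(0.19827 + 0.26536) = 0.681 km
14: √((-0.002·111.32)² + (0.009·46.83)²) = √(0.04957 + 0.17764) = 0.477 km
15: √((-0.008·111.32)² + (0.015·46.83)²) = √(0.79310 + 0.49344) = 1.134 km
Threshold 0.53 km: 14 (0.477 km) is within range.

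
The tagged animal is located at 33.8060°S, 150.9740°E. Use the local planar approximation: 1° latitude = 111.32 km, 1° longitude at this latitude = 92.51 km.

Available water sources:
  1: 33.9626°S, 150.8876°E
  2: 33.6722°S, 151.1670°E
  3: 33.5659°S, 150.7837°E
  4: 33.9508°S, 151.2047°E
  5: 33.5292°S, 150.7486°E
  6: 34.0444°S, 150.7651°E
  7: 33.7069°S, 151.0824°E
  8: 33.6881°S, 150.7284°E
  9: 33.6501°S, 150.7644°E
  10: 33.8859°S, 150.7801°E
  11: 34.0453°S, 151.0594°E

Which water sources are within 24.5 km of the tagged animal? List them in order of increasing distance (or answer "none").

7, 1, 10, 2

Distances from 33.8060°S, 150.9740°E:
1: √((-0.1566·111.32)² + (-0.0864·92.51)²) = √(303.899448 + 63.885875) = 19.1777 km
2: √((0.1338·111.32)² + (0.1930·92.51)²) = √(221.849586 + 318.780671) = 23.2515 km
3: √((0.2401·111.32)² + (-0.1903·92.51)²) = √(714.382349 + 309.923807) = 32.0048 km
4: √((-0.1448·111.32)² + (0.2307·92.51)²) = √(259.826545 + 455.483397) = 26.7453 km
5: √((0.2768·111.32)² + (-0.2254·92.51)²) = √(949.464141 + 434.795645) = 37.2056 km
6: √((-0.2384·111.32)² + (-0.2089·92.51)²) = √(704.301961 + 373.468727) = 32.8294 km
7: √((0.0991·111.32)² + (0.1084·92.51)²) = √(121.700876 + 100.562469) = 14.9085 km
8: √((0.1179·111.32)² + (-0.2456·92.51)²) = √(172.255860 + 516.219121) = 26.2388 km
9: √((0.1559·111.32)² + (-0.2096·92.51)²) = √(301.188667 + 375.975823) = 26.0224 km
10: √((-0.0799·111.32)² + (-0.1939·92.51)²) = √(79.111561 + 321.760687) = 20.0218 km
11: √((-0.2393·111.32)² + (0.0854·92.51)²) = √(709.629715 + 62.415593) = 27.7857 km
Threshold 24.5 km: 7 (14.9085 km), 1 (19.1777 km), 10 (20.0218 km), 2 (23.2515 km) are within range.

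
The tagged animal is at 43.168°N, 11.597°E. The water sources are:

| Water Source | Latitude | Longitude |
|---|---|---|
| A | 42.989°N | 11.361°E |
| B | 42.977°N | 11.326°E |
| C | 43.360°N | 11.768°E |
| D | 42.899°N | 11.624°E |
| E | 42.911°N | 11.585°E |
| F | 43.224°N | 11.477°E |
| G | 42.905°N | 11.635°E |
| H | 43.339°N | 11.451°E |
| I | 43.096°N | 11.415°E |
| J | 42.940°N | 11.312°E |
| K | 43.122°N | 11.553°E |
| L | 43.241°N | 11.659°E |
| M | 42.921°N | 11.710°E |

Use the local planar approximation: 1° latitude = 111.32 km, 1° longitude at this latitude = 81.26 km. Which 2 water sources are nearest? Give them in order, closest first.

Distances from 43.168°N, 11.597°E:
A: √((-0.179·111.32)² + (-0.236·81.26)²) = √(397.05663 + 367.77114) = 27.656 km
B: √((-0.191·111.32)² + (-0.271·81.26)²) = √(452.07775 + 484.94470) = 30.611 km
C: √((0.192·111.32)² + (0.171·81.26)²) = √(456.82394 + 193.08381) = 25.493 km
D: √((-0.269·111.32)² + (0.027·81.26)²) = √(896.70782 + 4.81372) = 30.025 km
E: √((-0.257·111.32)² + (-0.012·81.26)²) = √(818.48861 + 0.95086) = 28.626 km
F: √((0.056·111.32)² + (-0.120·81.26)²) = √(38.86176 + 95.08590) = 11.574 km
G: √((-0.263·111.32)² + (0.038·81.26)²) = √(857.15210 + 9.53500) = 29.440 km
H: √((0.171·111.32)² + (-0.146·81.26)²) = √(362.35864 + 140.75355) = 22.430 km
I: √((-0.072·111.32)² + (-0.182·81.26)²) = √(64.24087 + 218.72399) = 16.822 km
J: √((-0.228·111.32)² + (-0.285·81.26)²) = √(644.19313 + 536.34391) = 34.359 km
K: √((-0.046·111.32)² + (-0.044·81.26)²) = √(26.22177 + 12.78377) = 6.245 km
L: √((0.073·111.32)² + (0.062·81.26)²) = √(66.03773 + 25.38265) = 9.561 km
M: √((-0.247·111.32)² + (0.113·81.26)²) = √(756.03222 + 84.31610) = 28.989 km
Sorted: K (6.245 km) < L (9.561 km) < F (11.574 km) < I (16.822 km) < …

K, L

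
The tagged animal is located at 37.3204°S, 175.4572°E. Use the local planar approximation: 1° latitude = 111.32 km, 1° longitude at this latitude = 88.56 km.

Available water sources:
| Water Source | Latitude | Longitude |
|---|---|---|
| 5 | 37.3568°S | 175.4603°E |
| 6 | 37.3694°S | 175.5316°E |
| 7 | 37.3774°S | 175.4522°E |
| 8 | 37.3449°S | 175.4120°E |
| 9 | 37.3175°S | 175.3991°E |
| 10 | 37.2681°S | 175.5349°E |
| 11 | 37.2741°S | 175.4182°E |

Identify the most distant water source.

Distances from 37.3204°S, 175.4572°E:
5: √((-0.0364·111.32)² + (0.0031·88.56)²) = √(16.419093 + 0.075370) = 4.0613 km
6: √((-0.0490·111.32)² + (0.0744·88.56)²) = √(29.753534 + 43.413129) = 8.5538 km
7: √((-0.0570·111.32)² + (-0.0050·88.56)²) = √(40.262071 + 0.196072) = 6.3607 km
8: √((-0.0245·111.32)² + (-0.0452·88.56)²) = √(7.438383 + 16.023304) = 4.8437 km
9: √((0.0029·111.32)² + (-0.0581·88.56)²) = √(0.104218 + 26.474483) = 5.1555 km
10: √((0.0523·111.32)² + (0.0777·88.56)²) = √(33.896103 + 47.349702) = 9.0136 km
11: √((0.0463·111.32)² + (-0.0390·88.56)²) = √(26.564912 + 11.929011) = 6.2043 km
Maximum: 10 at 9.0136 km.

10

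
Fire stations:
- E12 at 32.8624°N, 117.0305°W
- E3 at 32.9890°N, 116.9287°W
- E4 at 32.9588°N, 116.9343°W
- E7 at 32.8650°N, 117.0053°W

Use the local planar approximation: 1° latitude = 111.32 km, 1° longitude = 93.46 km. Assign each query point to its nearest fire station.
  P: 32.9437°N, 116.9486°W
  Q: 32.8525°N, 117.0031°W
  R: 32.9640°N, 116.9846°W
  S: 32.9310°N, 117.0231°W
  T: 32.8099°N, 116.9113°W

P→E4; Q→E7; R→E4; S→E7; T→E7

P at 32.9437°N, 116.9486°W:
  E12: √((-0.0813·111.32)² + (-0.0819·93.46)²) = √(81.908220 + 58.589441) = 11.8532 km
  E3: √((0.0453·111.32)² + (0.0199·93.46)²) = √(25.429791 + 3.459057) = 5.3748 km
  E4: √((0.0151·111.32)² + (0.0143·93.46)²) = √(2.825532 + 1.786173) = 2.1475 km
  E7: √((-0.0787·111.32)² + (-0.0567·93.46)²) = √(76.753088 + 28.081330) = 10.2389 km
  → nearest: E4 (2.1475 km)
Q at 32.8525°N, 117.0031°W:
  E12: √((0.0099·111.32)² + (-0.0274·93.46)²) = √(1.214554 + 6.557717) = 2.7879 km
  E3: √((0.1365·111.32)² + (0.0744·93.46)²) = √(230.893495 + 48.350105) = 16.7106 km
  E4: √((0.1063·111.32)² + (0.0688·93.46)²) = √(140.027368 + 41.345517) = 13.4675 km
  E7: √((0.0125·111.32)² + (-0.0022·93.46)²) = √(1.936272 + 0.042276) = 1.4066 km
  → nearest: E7 (1.4066 km)
R at 32.9640°N, 116.9846°W:
  E12: √((-0.1016·111.32)² + (-0.0459·93.46)²) = √(127.918633 + 18.402504) = 12.0963 km
  E3: √((0.0250·111.32)² + (0.0559·93.46)²) = √(7.745089 + 27.294502) = 5.9194 km
  E4: √((-0.0052·111.32)² + (0.0503·93.46)²) = √(0.335084 + 22.099758) = 4.7365 km
  E7: √((-0.0990·111.32)² + (-0.0207·93.46)²) = √(121.455388 + 3.742762) = 11.1892 km
  → nearest: E4 (4.7365 km)
S at 32.9310°N, 117.0231°W:
  E12: √((-0.0686·111.32)² + (-0.0074·93.46)²) = √(58.316926 + 0.478316) = 7.6678 km
  E3: √((0.0580·111.32)² + (0.0944·93.46)²) = √(41.687167 + 77.838694) = 10.9328 km
  E4: √((0.0278·111.32)² + (0.0888·93.46)²) = √(9.577143 + 68.877517) = 8.8575 km
  E7: √((-0.0660·111.32)² + (0.0178·93.46)²) = √(53.980172 + 2.767525) = 7.5331 km
  → nearest: E7 (7.5331 km)
T at 32.8099°N, 116.9113°W:
  E12: √((0.0525·111.32)² + (-0.1192·93.46)²) = √(34.155842 + 124.109225) = 12.5803 km
  E3: √((0.1791·111.32)² + (-0.0174·93.46)²) = √(397.500397 + 2.644539) = 20.0036 km
  E4: √((0.1489·111.32)² + (-0.0230·93.46)²) = √(274.748792 + 4.620694) = 16.7143 km
  E7: √((0.0551·111.32)² + (-0.0940·93.46)²) = √(37.622668 + 77.180442) = 10.7146 km
  → nearest: E7 (10.7146 km)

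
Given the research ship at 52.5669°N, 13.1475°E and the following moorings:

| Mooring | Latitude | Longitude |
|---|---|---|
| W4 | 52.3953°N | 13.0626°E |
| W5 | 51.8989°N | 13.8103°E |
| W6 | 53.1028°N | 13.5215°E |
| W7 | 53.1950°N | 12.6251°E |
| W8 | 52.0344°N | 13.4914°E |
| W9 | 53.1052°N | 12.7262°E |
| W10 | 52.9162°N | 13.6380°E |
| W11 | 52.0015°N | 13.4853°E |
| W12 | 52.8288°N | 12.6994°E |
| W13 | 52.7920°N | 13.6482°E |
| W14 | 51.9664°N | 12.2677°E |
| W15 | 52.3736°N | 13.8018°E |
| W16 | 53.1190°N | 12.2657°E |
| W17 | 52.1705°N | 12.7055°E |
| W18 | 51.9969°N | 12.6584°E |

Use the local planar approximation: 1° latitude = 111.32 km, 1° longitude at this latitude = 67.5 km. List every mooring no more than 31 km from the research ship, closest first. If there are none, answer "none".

Distances from 52.5669°N, 13.1475°E:
W4: √((-0.1716·111.32)² + (-0.0849·67.5)²) = √(364.905965 + 32.841496) = 19.9436 km
W5: √((-0.6680·111.32)² + (0.6628·67.5)²) = √(5529.671350 + 2001.578121) = 86.7828 km
W6: √((0.5359·111.32)² + (0.3740·67.5)²) = √(3558.884629 + 637.310025) = 64.7780 km
W7: √((0.6281·111.32)² + (-0.5224·67.5)²) = √(4888.819265 + 1243.408644) = 78.3085 km
W8: √((-0.5325·111.32)² + (0.3439·67.5)²) = √(3513.869428 + 538.854976) = 63.6610 km
W9: √((0.5383·111.32)² + (-0.4213·67.5)²) = √(3590.832564 + 808.705625) = 66.3290 km
W10: √((0.3493·111.32)² + (0.4905·67.5)²) = √(1511.971366 + 1096.189327) = 51.0702 km
W11: √((-0.5654·111.32)² + (0.3378·67.5)²) = √(3961.484889 + 519.908402) = 66.9432 km
W12: √((0.2619·111.32)² + (-0.4481·67.5)²) = √(849.996999 + 914.865886) = 42.0103 km
W13: √((0.2251·111.32)² + (0.5007·67.5)²) = √(627.909979 + 1142.254108) = 42.0733 km
W14: √((-0.6005·111.32)² + (-0.8798·67.5)²) = √(4468.609647 + 3526.756382) = 89.4168 km
W15: √((-0.1933·111.32)² + (0.6543·67.5)²) = √(463.031038 + 1950.569308) = 49.1284 km
W16: √((0.5521·111.32)² + (-0.8818·67.5)²) = √(3777.303574 + 3542.808962) = 85.5577 km
W17: √((-0.3964·111.32)² + (-0.4420·67.5)²) = √(1947.214016 + 890.127225) = 53.2667 km
W18: √((-0.5700·111.32)² + (-0.4891·67.5)²) = √(4026.207066 + 1089.940703) = 71.5273 km
Threshold 31 km: W4 (19.9436 km) is within range.

W4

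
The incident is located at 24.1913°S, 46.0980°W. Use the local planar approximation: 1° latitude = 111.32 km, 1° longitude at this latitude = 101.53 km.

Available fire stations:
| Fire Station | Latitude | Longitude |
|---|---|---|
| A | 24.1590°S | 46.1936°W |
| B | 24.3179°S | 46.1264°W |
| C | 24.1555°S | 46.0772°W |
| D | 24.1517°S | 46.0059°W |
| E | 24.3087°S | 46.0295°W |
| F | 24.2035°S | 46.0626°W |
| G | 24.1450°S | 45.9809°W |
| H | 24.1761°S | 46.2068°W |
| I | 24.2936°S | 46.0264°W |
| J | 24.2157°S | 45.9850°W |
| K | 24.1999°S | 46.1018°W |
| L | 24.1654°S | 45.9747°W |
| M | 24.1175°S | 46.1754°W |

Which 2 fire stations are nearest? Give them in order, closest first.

Distances from 24.1913°S, 46.0980°W:
A: 10.3509 km
B: 14.3851 km
C: 4.5102 km
D: 10.3379 km
E: 14.8043 km
F: 3.8422 km
G: 12.9583 km
H: 11.1753 km
I: 13.5105 km
J: 11.7900 km
K: 1.0322 km
L: 12.8464 km
M: 11.3687 km
Sorted: K (1.0322 km) < F (3.8422 km) < C (4.5102 km) < D (10.3379 km) < …

K, F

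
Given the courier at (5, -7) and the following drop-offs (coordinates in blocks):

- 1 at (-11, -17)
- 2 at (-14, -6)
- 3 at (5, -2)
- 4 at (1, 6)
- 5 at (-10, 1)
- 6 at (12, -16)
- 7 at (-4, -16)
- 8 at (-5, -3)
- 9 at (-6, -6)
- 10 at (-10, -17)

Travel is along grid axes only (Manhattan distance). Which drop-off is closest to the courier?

3

Distances from (5, -7):
1: |-16| + |-10| = 16 + 10 = 26 blocks
2: |-19| + |1| = 19 + 1 = 20 blocks
3: |0| + |5| = 0 + 5 = 5 blocks
4: |-4| + |13| = 4 + 13 = 17 blocks
5: |-15| + |8| = 15 + 8 = 23 blocks
6: |7| + |-9| = 7 + 9 = 16 blocks
7: |-9| + |-9| = 9 + 9 = 18 blocks
8: |-10| + |4| = 10 + 4 = 14 blocks
9: |-11| + |1| = 11 + 1 = 12 blocks
10: |-15| + |-10| = 15 + 10 = 25 blocks
Minimum: 3 at 5 blocks.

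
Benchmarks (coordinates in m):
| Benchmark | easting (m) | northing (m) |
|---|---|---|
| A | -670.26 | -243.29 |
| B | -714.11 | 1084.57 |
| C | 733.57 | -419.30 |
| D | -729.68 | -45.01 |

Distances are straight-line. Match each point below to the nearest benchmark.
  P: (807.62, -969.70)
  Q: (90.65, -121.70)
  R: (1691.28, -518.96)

P→C; Q→C; R→C

P at (807.62, -969.70):
  A: 1646.75 m
  B: 2556.50 m
  C: 555.36 m
  D: 1793.97 m
  → nearest: C (555.36 m)
Q at (90.65, -121.70):
  A: 770.56 m
  B: 1450.08 m
  C: 708.46 m
  D: 823.91 m
  → nearest: C (708.46 m)
R at (1691.28, -518.96):
  A: 2377.58 m
  B: 2890.88 m
  C: 962.88 m
  D: 2466.92 m
  → nearest: C (962.88 m)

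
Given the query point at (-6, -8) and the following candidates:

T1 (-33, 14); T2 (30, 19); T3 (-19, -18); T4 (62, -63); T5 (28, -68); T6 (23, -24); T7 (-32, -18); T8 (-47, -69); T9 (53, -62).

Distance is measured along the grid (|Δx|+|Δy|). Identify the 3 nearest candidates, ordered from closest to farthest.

Distances from (-6, -8):
T1: |-27| + |22| = 27 + 22 = 49
T2: |36| + |27| = 36 + 27 = 63
T3: |-13| + |-10| = 13 + 10 = 23
T4: |68| + |-55| = 68 + 55 = 123
T5: |34| + |-60| = 34 + 60 = 94
T6: |29| + |-16| = 29 + 16 = 45
T7: |-26| + |-10| = 26 + 10 = 36
T8: |-41| + |-61| = 41 + 61 = 102
T9: |59| + |-54| = 59 + 54 = 113
Sorted: T3 (23) < T7 (36) < T6 (45) < T1 (49) < T2 (63) < …

T3, T7, T6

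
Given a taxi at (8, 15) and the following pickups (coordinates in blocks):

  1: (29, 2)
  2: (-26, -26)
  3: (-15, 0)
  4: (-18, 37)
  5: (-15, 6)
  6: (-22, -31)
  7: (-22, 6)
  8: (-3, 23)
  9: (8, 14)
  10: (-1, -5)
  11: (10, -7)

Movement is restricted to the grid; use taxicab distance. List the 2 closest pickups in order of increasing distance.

Distances from (8, 15):
1: |21| + |-13| = 21 + 13 = 34 blocks
2: |-34| + |-41| = 34 + 41 = 75 blocks
3: |-23| + |-15| = 23 + 15 = 38 blocks
4: |-26| + |22| = 26 + 22 = 48 blocks
5: |-23| + |-9| = 23 + 9 = 32 blocks
6: |-30| + |-46| = 30 + 46 = 76 blocks
7: |-30| + |-9| = 30 + 9 = 39 blocks
8: |-11| + |8| = 11 + 8 = 19 blocks
9: |0| + |-1| = 0 + 1 = 1 blocks
10: |-9| + |-20| = 9 + 20 = 29 blocks
11: |2| + |-22| = 2 + 22 = 24 blocks
Sorted: 9 (1 blocks) < 8 (19 blocks) < 11 (24 blocks) < 10 (29 blocks) < …

9, 8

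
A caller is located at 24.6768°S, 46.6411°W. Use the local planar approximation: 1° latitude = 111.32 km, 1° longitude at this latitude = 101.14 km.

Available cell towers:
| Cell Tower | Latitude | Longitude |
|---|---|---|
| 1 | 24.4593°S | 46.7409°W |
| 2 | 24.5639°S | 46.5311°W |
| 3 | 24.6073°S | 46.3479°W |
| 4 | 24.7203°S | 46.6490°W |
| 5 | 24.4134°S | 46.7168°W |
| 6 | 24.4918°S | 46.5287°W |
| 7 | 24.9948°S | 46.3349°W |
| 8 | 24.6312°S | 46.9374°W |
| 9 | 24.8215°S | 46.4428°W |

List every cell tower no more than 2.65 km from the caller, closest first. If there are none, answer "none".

Distances from 24.6768°S, 46.6411°W:
1: 26.2319 km
2: 16.7848 km
3: 30.6469 km
4: 4.9079 km
5: 30.3048 km
6: 23.5235 km
7: 47.0343 km
8: 30.3947 km
9: 25.7238 km
Threshold 2.65 km: none within range.

none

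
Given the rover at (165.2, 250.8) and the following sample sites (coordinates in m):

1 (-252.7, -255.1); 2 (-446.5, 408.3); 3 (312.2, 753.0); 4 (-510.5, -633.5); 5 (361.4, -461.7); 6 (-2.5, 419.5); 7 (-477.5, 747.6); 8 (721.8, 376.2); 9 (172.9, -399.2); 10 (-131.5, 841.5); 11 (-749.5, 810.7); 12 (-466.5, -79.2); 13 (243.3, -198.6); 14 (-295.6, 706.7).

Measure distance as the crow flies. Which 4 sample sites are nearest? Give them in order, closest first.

6, 13, 3, 8

Distances from (165.2, 250.8):
1: √((-417.9)² + (-505.9)²) = √(174640.410 + 255934.810) = 656.2 m
2: √((-611.7)² + (157.5)²) = √(374176.890 + 24806.250) = 631.7 m
3: √((147.0)² + (502.2)²) = √(21609.000 + 252204.840) = 523.3 m
4: √((-675.7)² + (-884.3)²) = √(456570.490 + 781986.490) = 1112.9 m
5: √((196.2)² + (-712.5)²) = √(38494.440 + 507656.250) = 739.0 m
6: √((-167.7)² + (168.7)²) = √(28123.290 + 28459.690) = 237.9 m
7: √((-642.7)² + (496.8)²) = √(413063.290 + 246810.240) = 812.3 m
8: √((556.6)² + (125.4)²) = √(309803.560 + 15725.160) = 570.6 m
9: √((7.7)² + (-650.0)²) = √(59.290 + 422500.000) = 650.0 m
10: √((-296.7)² + (590.7)²) = √(88030.890 + 348926.490) = 661.0 m
11: √((-914.7)² + (559.9)²) = √(836676.090 + 313488.010) = 1072.5 m
12: √((-631.7)² + (-330.0)²) = √(399044.890 + 108900.000) = 712.7 m
13: √((78.1)² + (-449.4)²) = √(6099.610 + 201960.360) = 456.1 m
14: √((-460.8)² + (455.9)²) = √(212336.640 + 207844.810) = 648.2 m
Sorted: 6 (237.9 m) < 13 (456.1 m) < 3 (523.3 m) < 8 (570.6 m) < 2 (631.7 m) < 14 (648.2 m) < …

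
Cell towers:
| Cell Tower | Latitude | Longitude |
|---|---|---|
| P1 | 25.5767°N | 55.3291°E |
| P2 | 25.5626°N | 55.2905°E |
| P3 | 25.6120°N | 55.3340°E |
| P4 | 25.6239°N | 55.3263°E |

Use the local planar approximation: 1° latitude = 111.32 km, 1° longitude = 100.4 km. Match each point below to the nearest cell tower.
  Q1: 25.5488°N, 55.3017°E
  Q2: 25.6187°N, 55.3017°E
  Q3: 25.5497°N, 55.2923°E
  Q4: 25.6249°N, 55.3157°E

Q1→P2; Q2→P4; Q3→P2; Q4→P4

Q1 at 25.5488°N, 55.3017°E:
  P1: 4.1490 km
  P2: 1.9038 km
  P3: 7.7469 km
  P4: 8.7173 km
  → nearest: P2 (1.9038 km)
Q2 at 25.6187°N, 55.3017°E:
  P1: 5.4247 km
  P2: 6.3455 km
  P3: 3.3276 km
  P4: 2.5368 km
  → nearest: P4 (2.5368 km)
Q3 at 25.5497°N, 55.2923°E:
  P1: 4.7629 km
  P2: 1.4474 km
  P3: 8.1010 km
  P4: 8.9375 km
  → nearest: P2 (1.4474 km)
Q4 at 25.6249°N, 55.3157°E:
  P1: 5.5317 km
  P2: 7.3823 km
  P3: 2.3319 km
  P4: 1.0700 km
  → nearest: P4 (1.0700 km)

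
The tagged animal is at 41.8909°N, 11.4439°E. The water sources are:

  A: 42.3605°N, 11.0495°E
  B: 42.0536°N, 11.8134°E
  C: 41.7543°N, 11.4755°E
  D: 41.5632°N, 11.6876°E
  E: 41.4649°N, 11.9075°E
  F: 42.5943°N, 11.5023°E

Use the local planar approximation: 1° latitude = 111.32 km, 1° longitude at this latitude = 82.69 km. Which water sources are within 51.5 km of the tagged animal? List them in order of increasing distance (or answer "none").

C, B, D

Distances from 41.8909°N, 11.4439°E:
A: 61.6147 km
B: 35.5187 km
C: 15.4292 km
D: 41.6755 km
E: 60.9791 km
F: 78.4513 km
Threshold 51.5 km: C (15.4292 km), B (35.5187 km), D (41.6755 km) are within range.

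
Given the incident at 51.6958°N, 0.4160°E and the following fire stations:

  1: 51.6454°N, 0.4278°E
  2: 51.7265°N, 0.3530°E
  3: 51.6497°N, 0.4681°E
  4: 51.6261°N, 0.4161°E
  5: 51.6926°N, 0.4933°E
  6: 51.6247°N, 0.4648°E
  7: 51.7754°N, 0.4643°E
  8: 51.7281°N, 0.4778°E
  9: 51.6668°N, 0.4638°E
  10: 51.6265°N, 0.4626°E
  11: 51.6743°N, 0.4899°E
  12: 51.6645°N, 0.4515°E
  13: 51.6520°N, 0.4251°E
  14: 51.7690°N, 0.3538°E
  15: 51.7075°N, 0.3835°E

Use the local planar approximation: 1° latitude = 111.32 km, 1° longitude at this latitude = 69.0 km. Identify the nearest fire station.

Distances from 51.6958°N, 0.4160°E:
1: √((-0.0504·111.32)² + (0.0118·69.0)²) = √(31.478024 + 0.662922) = 5.6693 km
2: √((0.0307·111.32)² + (-0.0630·69.0)²) = √(11.679470 + 18.896409) = 5.5295 km
3: √((-0.0461·111.32)² + (0.0521·69.0)²) = √(26.335905 + 12.923306) = 6.2657 km
4: √((-0.0697·111.32)² + (0.0001·69.0)²) = √(60.202143 + 0.000048) = 7.7590 km
5: √((-0.0032·111.32)² + (0.0773·69.0)²) = √(0.126896 + 28.448356) = 5.3456 km
6: √((-0.0711·111.32)² + (0.0488·69.0)²) = √(62.644882 + 11.338036) = 8.6013 km
7: √((0.0796·111.32)² + (0.0483·69.0)²) = √(78.518597 + 11.106889) = 9.4671 km
8: √((0.0323·111.32)² + (0.0618·69.0)²) = √(12.928598 + 18.183402) = 5.5778 km
9: √((-0.0290·111.32)² + (0.0478·69.0)²) = √(10.421792 + 10.878123) = 4.6152 km
10: √((-0.0693·111.32)² + (0.0466·69.0)²) = √(59.513140 + 10.338797) = 8.3577 km
11: √((-0.0215·111.32)² + (0.0739·69.0)²) = √(5.728268 + 26.000821) = 5.6329 km
12: √((-0.0313·111.32)² + (0.0355·69.0)²) = √(12.140458 + 6.000050) = 4.2592 km
13: √((-0.0438·111.32)² + (0.0091·69.0)²) = √(23.773582 + 0.394258) = 4.9161 km
14: √((0.0732·111.32)² + (-0.0622·69.0)²) = √(66.400073 + 18.419547) = 9.2098 km
15: √((0.0117·111.32)² + (-0.0325·69.0)²) = √(1.696360 + 5.028806) = 2.5933 km
Minimum: 15 at 2.5933 km.

15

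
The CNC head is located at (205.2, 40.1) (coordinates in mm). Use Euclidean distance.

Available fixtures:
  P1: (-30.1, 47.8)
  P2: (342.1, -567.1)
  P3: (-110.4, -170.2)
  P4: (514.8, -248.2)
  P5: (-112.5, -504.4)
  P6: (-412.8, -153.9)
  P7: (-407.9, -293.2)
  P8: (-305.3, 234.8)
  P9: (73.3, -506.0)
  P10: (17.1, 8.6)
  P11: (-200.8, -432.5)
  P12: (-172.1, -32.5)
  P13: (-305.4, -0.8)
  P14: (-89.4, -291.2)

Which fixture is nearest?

P10

Distances from (205.2, 40.1):
P1: 235.4 mm
P2: 622.4 mm
P3: 379.2 mm
P4: 423.0 mm
P5: 630.4 mm
P6: 647.7 mm
P7: 697.8 mm
P8: 546.4 mm
P9: 561.8 mm
P10: 190.7 mm
P11: 623.0 mm
P12: 384.2 mm
P13: 512.2 mm
P14: 443.3 mm
Minimum: P10 at 190.7 mm.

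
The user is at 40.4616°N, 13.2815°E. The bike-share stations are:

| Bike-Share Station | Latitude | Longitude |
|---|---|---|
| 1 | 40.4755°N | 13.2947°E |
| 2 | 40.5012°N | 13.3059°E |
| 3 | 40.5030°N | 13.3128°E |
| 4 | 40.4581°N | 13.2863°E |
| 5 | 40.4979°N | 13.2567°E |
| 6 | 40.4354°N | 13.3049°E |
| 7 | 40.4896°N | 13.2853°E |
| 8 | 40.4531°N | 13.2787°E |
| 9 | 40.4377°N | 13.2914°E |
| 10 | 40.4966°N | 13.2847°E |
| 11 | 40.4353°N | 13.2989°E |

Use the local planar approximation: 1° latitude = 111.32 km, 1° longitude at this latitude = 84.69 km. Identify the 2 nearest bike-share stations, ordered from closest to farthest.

4, 8

Distances from 40.4616°N, 13.2815°E:
1: 1.9089 km
2: 4.8686 km
3: 5.3166 km
4: 0.5631 km
5: 4.5542 km
6: 3.5262 km
7: 3.1335 km
8: 0.9755 km
9: 2.7895 km
10: 3.9056 km
11: 3.2777 km
Sorted: 4 (0.5631 km) < 8 (0.9755 km) < 1 (1.9089 km) < 9 (2.7895 km) < …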